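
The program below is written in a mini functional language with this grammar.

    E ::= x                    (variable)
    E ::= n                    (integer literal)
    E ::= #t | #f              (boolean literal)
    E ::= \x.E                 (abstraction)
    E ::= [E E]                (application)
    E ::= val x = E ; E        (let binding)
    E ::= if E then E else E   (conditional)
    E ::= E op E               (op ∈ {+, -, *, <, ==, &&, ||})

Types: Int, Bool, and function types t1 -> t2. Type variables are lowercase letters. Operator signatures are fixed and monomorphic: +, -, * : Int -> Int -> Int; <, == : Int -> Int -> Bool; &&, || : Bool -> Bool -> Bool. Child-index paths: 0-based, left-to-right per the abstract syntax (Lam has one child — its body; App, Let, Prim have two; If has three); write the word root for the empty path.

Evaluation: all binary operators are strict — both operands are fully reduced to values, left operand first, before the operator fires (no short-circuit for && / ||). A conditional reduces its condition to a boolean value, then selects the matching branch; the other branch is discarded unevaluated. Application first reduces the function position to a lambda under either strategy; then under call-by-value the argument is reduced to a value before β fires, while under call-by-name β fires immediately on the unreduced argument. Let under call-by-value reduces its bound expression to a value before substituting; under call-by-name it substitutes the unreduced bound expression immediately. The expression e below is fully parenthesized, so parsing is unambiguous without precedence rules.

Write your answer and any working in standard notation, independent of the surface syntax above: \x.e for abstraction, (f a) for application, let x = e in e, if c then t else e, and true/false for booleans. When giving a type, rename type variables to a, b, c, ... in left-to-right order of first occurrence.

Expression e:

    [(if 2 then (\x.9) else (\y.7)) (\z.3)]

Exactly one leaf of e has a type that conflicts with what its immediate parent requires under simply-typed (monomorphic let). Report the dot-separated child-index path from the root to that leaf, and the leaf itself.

Answer: 0.0 : 2

Trace:
  unify Int ~ Bool
  FAIL: mismatch Int ~ Bool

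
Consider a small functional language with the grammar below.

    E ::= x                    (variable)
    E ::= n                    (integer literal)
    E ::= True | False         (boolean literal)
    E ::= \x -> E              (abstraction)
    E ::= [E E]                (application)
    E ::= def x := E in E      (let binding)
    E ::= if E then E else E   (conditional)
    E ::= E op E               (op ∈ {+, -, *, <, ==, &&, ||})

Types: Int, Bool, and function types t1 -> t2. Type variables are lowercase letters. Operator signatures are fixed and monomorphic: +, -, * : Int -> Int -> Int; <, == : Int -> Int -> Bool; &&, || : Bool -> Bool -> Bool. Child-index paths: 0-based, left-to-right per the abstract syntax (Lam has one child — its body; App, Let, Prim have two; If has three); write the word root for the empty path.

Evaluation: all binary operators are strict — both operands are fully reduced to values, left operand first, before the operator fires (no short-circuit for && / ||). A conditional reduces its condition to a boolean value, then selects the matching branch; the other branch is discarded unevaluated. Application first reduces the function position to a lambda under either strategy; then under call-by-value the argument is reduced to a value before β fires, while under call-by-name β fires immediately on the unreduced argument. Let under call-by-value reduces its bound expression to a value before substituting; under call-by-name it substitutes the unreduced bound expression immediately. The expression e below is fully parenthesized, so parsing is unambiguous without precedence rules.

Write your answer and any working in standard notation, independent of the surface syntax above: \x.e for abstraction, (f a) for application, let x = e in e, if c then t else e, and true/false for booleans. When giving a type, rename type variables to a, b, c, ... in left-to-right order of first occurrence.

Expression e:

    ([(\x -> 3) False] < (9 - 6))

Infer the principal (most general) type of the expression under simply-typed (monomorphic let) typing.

Answer: Bool

Derivation:
\x._ : a -> Int
  unify a -> Int ~ Bool -> b
  unify a ~ Bool
  unify Int ~ b
_ _ : Int
  unify Int ~ Int
  unify Int ~ Int
  unify Int ~ Int
  unify Int ~ Int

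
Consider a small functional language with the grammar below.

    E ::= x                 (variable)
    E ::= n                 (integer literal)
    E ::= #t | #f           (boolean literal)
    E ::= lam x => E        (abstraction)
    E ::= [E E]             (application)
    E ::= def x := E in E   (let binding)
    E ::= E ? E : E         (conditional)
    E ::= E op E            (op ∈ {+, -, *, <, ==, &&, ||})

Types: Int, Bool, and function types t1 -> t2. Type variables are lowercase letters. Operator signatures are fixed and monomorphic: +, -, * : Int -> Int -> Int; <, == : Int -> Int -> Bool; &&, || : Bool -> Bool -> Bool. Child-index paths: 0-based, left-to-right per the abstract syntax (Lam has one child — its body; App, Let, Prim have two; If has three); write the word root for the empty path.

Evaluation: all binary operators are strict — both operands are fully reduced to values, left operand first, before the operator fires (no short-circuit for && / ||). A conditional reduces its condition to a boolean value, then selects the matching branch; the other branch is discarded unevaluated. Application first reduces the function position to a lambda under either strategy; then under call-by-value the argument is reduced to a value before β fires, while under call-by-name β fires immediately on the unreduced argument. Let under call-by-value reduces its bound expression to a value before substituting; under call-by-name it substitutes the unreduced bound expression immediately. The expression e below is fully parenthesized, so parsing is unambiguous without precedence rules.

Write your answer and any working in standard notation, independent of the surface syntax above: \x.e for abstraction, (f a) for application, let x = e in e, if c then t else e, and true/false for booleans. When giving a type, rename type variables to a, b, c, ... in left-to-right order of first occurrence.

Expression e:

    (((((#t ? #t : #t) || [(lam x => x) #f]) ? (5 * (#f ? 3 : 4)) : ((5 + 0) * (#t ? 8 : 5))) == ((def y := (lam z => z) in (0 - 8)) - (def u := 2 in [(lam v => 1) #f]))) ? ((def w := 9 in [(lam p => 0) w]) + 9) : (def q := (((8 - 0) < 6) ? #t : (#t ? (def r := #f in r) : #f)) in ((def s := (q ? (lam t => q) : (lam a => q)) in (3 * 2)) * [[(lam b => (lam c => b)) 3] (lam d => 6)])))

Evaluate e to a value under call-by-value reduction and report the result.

Answer: 18

Trace:
step 0: (if ((if ((if true then true else true) || ((\x.x) false)) then (5 * (if false then 3 else 4)) else ((5 + 0) * (if true then 8 else 5))) == ((let y = (\z.z) in (0 - 8)) - (let u = 2 in ((\v.1) false)))) then ((let w = 9 in ((\p.0) w)) + 9) else (let q = (if ((8 - 0) < 6) then true else (if true then (let r = false in r) else false)) in ((let s = (if q then (\t.q) else (\a.q)) in (3 * 2)) * (((\b.(\c.b)) 3) (\d.6)))))
step 1: [if@0.0.0.0] (if ((if (true || ((\x.x) false)) then (5 * (if false then 3 else 4)) else ((5 + 0) * (if true then 8 else 5))) == ((let y = (\z.z) in (0 - 8)) - (let u = 2 in ((\v.1) false)))) then ((let w = 9 in ((\p.0) w)) + 9) else (let q = (if ((8 - 0) < 6) then true else (if true then (let r = false in r) else false)) in ((let s = (if q then (\t.q) else (\a.q)) in (3 * 2)) * (((\b.(\c.b)) 3) (\d.6)))))
step 2: [beta@0.0.0.1] (if ((if (true || false) then (5 * (if false then 3 else 4)) else ((5 + 0) * (if true then 8 else 5))) == ((let y = (\z.z) in (0 - 8)) - (let u = 2 in ((\v.1) false)))) then ((let w = 9 in ((\p.0) w)) + 9) else (let q = (if ((8 - 0) < 6) then true else (if true then (let r = false in r) else false)) in ((let s = (if q then (\t.q) else (\a.q)) in (3 * 2)) * (((\b.(\c.b)) 3) (\d.6)))))
step 3: [delta@0.0.0] (if ((if true then (5 * (if false then 3 else 4)) else ((5 + 0) * (if true then 8 else 5))) == ((let y = (\z.z) in (0 - 8)) - (let u = 2 in ((\v.1) false)))) then ((let w = 9 in ((\p.0) w)) + 9) else (let q = (if ((8 - 0) < 6) then true else (if true then (let r = false in r) else false)) in ((let s = (if q then (\t.q) else (\a.q)) in (3 * 2)) * (((\b.(\c.b)) 3) (\d.6)))))
step 4: [if@0.0] (if ((5 * (if false then 3 else 4)) == ((let y = (\z.z) in (0 - 8)) - (let u = 2 in ((\v.1) false)))) then ((let w = 9 in ((\p.0) w)) + 9) else (let q = (if ((8 - 0) < 6) then true else (if true then (let r = false in r) else false)) in ((let s = (if q then (\t.q) else (\a.q)) in (3 * 2)) * (((\b.(\c.b)) 3) (\d.6)))))
step 5: [if@0.0.1] (if ((5 * 4) == ((let y = (\z.z) in (0 - 8)) - (let u = 2 in ((\v.1) false)))) then ((let w = 9 in ((\p.0) w)) + 9) else (let q = (if ((8 - 0) < 6) then true else (if true then (let r = false in r) else false)) in ((let s = (if q then (\t.q) else (\a.q)) in (3 * 2)) * (((\b.(\c.b)) 3) (\d.6)))))
step 6: [delta@0.0] (if (20 == ((let y = (\z.z) in (0 - 8)) - (let u = 2 in ((\v.1) false)))) then ((let w = 9 in ((\p.0) w)) + 9) else (let q = (if ((8 - 0) < 6) then true else (if true then (let r = false in r) else false)) in ((let s = (if q then (\t.q) else (\a.q)) in (3 * 2)) * (((\b.(\c.b)) 3) (\d.6)))))
step 7: [let@0.1.0] (if (20 == ((0 - 8) - (let u = 2 in ((\v.1) false)))) then ((let w = 9 in ((\p.0) w)) + 9) else (let q = (if ((8 - 0) < 6) then true else (if true then (let r = false in r) else false)) in ((let s = (if q then (\t.q) else (\a.q)) in (3 * 2)) * (((\b.(\c.b)) 3) (\d.6)))))
step 8: [delta@0.1.0] (if (20 == (-8 - (let u = 2 in ((\v.1) false)))) then ((let w = 9 in ((\p.0) w)) + 9) else (let q = (if ((8 - 0) < 6) then true else (if true then (let r = false in r) else false)) in ((let s = (if q then (\t.q) else (\a.q)) in (3 * 2)) * (((\b.(\c.b)) 3) (\d.6)))))
step 9: [let@0.1.1] (if (20 == (-8 - ((\v.1) false))) then ((let w = 9 in ((\p.0) w)) + 9) else (let q = (if ((8 - 0) < 6) then true else (if true then (let r = false in r) else false)) in ((let s = (if q then (\t.q) else (\a.q)) in (3 * 2)) * (((\b.(\c.b)) 3) (\d.6)))))
step 10: [beta@0.1.1] (if (20 == (-8 - 1)) then ((let w = 9 in ((\p.0) w)) + 9) else (let q = (if ((8 - 0) < 6) then true else (if true then (let r = false in r) else false)) in ((let s = (if q then (\t.q) else (\a.q)) in (3 * 2)) * (((\b.(\c.b)) 3) (\d.6)))))
step 11: [delta@0.1] (if (20 == -9) then ((let w = 9 in ((\p.0) w)) + 9) else (let q = (if ((8 - 0) < 6) then true else (if true then (let r = false in r) else false)) in ((let s = (if q then (\t.q) else (\a.q)) in (3 * 2)) * (((\b.(\c.b)) 3) (\d.6)))))
step 12: [delta@0] (if false then ((let w = 9 in ((\p.0) w)) + 9) else (let q = (if ((8 - 0) < 6) then true else (if true then (let r = false in r) else false)) in ((let s = (if q then (\t.q) else (\a.q)) in (3 * 2)) * (((\b.(\c.b)) 3) (\d.6)))))
step 13: [if@root] (let q = (if ((8 - 0) < 6) then true else (if true then (let r = false in r) else false)) in ((let s = (if q then (\t.q) else (\a.q)) in (3 * 2)) * (((\b.(\c.b)) 3) (\d.6))))
step 14: [delta@0.0.0] (let q = (if (8 < 6) then true else (if true then (let r = false in r) else false)) in ((let s = (if q then (\t.q) else (\a.q)) in (3 * 2)) * (((\b.(\c.b)) 3) (\d.6))))
step 15: [delta@0.0] (let q = (if false then true else (if true then (let r = false in r) else false)) in ((let s = (if q then (\t.q) else (\a.q)) in (3 * 2)) * (((\b.(\c.b)) 3) (\d.6))))
step 16: [if@0] (let q = (if true then (let r = false in r) else false) in ((let s = (if q then (\t.q) else (\a.q)) in (3 * 2)) * (((\b.(\c.b)) 3) (\d.6))))
step 17: [if@0] (let q = (let r = false in r) in ((let s = (if q then (\t.q) else (\a.q)) in (3 * 2)) * (((\b.(\c.b)) 3) (\d.6))))
step 18: [let@0] (let q = false in ((let s = (if q then (\t.q) else (\a.q)) in (3 * 2)) * (((\b.(\c.b)) 3) (\d.6))))
step 19: [let@root] ((let s = (if false then (\t.false) else (\a.false)) in (3 * 2)) * (((\b.(\c.b)) 3) (\d.6)))
step 20: [if@0.0] ((let s = (\a.false) in (3 * 2)) * (((\b.(\c.b)) 3) (\d.6)))
step 21: [let@0] ((3 * 2) * (((\b.(\c.b)) 3) (\d.6)))
step 22: [delta@0] (6 * (((\b.(\c.b)) 3) (\d.6)))
step 23: [beta@1.0] (6 * ((\c.3) (\d.6)))
step 24: [beta@1] (6 * 3)
step 25: [delta@root] 18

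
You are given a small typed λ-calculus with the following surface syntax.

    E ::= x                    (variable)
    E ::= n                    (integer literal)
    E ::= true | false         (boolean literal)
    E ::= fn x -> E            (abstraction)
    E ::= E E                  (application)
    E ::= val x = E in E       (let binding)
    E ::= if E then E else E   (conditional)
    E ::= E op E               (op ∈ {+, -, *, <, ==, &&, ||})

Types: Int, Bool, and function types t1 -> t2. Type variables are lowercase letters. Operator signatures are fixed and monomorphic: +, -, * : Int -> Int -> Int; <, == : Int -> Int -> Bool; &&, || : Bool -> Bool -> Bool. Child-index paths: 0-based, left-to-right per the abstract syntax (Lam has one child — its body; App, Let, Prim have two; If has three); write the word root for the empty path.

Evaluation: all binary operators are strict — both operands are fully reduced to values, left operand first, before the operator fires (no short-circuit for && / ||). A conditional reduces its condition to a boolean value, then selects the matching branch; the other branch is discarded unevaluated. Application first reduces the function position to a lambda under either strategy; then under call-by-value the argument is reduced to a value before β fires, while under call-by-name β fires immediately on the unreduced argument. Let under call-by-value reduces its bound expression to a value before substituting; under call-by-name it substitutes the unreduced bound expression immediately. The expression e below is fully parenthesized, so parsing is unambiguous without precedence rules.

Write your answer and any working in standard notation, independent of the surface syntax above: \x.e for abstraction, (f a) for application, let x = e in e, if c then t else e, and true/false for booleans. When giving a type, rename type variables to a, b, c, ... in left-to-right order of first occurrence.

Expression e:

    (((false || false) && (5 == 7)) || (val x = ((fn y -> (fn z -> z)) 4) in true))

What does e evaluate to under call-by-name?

Answer: true

Working:
step 0: (((false || false) && (5 == 7)) || (let x = ((\y.(\z.z)) 4) in true))
step 1: [delta@0.0] ((false && (5 == 7)) || (let x = ((\y.(\z.z)) 4) in true))
step 2: [delta@0.1] ((false && false) || (let x = ((\y.(\z.z)) 4) in true))
step 3: [delta@0] (false || (let x = ((\y.(\z.z)) 4) in true))
step 4: [let@1] (false || true)
step 5: [delta@root] true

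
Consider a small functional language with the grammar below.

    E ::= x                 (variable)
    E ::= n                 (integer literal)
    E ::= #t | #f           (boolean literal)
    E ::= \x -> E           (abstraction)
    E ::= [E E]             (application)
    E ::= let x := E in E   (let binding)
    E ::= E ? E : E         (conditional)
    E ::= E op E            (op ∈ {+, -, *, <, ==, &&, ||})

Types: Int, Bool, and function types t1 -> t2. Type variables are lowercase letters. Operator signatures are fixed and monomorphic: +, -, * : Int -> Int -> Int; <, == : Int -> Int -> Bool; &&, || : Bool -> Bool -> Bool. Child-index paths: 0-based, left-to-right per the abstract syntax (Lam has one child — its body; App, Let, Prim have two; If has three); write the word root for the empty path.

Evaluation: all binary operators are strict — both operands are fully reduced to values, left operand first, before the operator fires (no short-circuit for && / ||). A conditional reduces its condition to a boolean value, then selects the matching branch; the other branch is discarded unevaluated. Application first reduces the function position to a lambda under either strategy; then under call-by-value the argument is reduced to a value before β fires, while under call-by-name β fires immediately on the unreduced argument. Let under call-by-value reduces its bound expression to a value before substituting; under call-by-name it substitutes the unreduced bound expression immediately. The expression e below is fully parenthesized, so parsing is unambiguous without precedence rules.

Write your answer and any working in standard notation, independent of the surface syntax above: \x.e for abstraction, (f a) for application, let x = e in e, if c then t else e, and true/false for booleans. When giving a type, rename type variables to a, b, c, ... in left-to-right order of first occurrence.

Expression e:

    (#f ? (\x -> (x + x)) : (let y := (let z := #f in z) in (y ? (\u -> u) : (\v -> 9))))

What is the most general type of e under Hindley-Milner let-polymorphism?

Derivation:
  unify Bool ~ Bool
x : a
  unify a ~ Int
x : Int
  unify Int ~ Int
\x._ : Int -> Int
let z : Bool
z : Bool
let y : Bool
y : Bool
  unify Bool ~ Bool
u : b
\u._ : b -> b
\v._ : c -> Int
  unify b -> b ~ c -> Int
  unify b ~ c
  unify c ~ Int
  unify Int -> Int ~ Int -> Int
  unify Int ~ Int
  unify Int ~ Int

Answer: Int -> Int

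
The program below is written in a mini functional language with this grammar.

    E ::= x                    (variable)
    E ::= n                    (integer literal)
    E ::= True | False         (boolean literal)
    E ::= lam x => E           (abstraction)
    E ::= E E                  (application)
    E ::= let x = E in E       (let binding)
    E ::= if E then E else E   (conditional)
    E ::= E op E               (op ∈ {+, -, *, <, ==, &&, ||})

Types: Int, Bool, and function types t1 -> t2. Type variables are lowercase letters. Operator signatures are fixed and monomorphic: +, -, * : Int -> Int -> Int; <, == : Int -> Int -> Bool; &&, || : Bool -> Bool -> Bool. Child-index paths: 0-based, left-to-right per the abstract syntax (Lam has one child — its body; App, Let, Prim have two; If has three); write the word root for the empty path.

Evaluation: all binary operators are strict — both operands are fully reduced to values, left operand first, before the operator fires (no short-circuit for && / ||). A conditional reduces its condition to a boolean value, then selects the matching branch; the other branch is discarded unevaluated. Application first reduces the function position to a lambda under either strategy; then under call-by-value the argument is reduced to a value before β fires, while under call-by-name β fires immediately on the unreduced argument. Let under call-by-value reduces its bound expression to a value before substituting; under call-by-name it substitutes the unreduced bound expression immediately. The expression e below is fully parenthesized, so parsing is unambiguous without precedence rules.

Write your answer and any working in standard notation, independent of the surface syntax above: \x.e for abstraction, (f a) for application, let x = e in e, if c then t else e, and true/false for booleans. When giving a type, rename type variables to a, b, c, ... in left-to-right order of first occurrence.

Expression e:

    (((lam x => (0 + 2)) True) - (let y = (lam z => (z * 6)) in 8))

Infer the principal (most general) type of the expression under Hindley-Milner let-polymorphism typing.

Answer: Int

Working:
  unify Int ~ Int
  unify Int ~ Int
\x._ : a -> Int
  unify a -> Int ~ Bool -> b
  unify a ~ Bool
  unify Int ~ b
_ _ : Int
  unify Int ~ Int
z : c
  unify c ~ Int
  unify Int ~ Int
\z._ : Int -> Int
let y : Int -> Int
  unify Int ~ Int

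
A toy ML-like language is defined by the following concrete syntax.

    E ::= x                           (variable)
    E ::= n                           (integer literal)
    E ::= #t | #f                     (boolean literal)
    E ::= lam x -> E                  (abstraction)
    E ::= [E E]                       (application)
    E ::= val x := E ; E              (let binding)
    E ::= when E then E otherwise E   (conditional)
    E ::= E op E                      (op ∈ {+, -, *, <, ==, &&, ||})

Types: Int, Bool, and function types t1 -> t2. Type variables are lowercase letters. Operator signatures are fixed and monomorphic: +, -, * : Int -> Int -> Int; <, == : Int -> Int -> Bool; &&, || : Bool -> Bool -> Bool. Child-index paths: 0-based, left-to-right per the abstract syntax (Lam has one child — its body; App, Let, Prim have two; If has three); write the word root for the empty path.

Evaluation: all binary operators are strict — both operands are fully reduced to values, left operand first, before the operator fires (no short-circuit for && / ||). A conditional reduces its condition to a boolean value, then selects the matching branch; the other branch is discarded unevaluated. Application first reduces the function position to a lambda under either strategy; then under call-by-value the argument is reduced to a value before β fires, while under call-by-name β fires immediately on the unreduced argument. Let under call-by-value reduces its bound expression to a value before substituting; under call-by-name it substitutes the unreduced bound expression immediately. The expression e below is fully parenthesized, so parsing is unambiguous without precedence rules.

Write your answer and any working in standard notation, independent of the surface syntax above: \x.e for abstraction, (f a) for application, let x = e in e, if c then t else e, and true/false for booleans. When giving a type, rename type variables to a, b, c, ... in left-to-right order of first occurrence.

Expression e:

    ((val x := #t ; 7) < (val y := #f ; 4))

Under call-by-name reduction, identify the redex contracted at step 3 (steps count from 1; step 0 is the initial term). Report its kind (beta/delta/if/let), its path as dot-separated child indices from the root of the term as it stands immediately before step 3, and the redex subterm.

Answer: delta at root : (7 < 4)

Working:
step 0: ((let x = true in 7) < (let y = false in 4))
step 1: [let@0] (7 < (let y = false in 4))
step 2: [let@1] (7 < 4)
step 3: [delta@root] false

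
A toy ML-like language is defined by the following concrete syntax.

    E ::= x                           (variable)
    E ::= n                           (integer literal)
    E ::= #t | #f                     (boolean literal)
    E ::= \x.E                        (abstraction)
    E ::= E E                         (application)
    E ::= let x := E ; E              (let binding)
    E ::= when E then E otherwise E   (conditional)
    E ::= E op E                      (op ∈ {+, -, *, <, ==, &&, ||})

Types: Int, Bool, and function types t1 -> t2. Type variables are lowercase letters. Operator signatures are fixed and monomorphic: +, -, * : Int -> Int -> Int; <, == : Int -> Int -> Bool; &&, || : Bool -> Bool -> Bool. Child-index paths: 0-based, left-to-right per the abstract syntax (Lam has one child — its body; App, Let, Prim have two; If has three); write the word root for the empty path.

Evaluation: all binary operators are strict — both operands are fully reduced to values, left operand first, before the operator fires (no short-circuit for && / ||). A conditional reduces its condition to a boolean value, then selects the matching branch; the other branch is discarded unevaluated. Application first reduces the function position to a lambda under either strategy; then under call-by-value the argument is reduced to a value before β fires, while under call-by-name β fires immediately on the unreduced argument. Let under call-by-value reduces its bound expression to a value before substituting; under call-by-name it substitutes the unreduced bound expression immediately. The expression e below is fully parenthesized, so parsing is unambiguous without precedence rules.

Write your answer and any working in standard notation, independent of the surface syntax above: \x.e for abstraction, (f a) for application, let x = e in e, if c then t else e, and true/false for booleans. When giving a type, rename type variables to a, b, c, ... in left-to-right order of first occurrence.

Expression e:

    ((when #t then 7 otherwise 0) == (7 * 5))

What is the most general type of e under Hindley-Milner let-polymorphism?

Answer: Bool

Trace:
  unify Bool ~ Bool
  unify Int ~ Int
  unify Int ~ Int
  unify Int ~ Int
  unify Int ~ Int
  unify Int ~ Int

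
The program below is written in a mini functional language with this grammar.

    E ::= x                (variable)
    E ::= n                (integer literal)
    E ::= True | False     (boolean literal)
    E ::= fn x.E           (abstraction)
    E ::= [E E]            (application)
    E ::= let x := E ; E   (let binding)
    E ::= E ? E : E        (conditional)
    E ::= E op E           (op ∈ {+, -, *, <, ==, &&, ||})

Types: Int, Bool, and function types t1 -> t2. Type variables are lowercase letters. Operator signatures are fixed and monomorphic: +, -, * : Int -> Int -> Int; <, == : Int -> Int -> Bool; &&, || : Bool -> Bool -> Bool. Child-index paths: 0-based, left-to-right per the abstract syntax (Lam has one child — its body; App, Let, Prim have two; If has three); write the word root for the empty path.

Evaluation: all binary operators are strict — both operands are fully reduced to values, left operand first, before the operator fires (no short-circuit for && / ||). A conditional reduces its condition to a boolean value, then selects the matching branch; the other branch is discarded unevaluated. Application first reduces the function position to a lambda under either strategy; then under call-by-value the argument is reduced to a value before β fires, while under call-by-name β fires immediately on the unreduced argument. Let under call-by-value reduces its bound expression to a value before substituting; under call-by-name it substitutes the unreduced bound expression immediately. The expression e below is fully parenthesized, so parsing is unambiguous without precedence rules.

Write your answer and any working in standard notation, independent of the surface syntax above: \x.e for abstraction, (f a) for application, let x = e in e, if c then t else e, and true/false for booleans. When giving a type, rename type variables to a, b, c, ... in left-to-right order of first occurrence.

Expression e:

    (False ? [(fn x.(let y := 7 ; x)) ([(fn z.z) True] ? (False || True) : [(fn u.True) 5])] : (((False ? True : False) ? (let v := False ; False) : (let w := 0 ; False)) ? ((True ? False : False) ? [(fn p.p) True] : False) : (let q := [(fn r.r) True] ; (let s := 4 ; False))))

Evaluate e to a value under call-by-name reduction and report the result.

Working:
step 0: (if false then ((\x.(let y = 7 in x)) (if ((\z.z) true) then (false || true) else ((\u.true) 5))) else (if (if (if false then true else false) then (let v = false in false) else (let w = 0 in false)) then (if (if true then false else false) then ((\p.p) true) else false) else (let q = ((\r.r) true) in (let s = 4 in false))))
step 1: [if@root] (if (if (if false then true else false) then (let v = false in false) else (let w = 0 in false)) then (if (if true then false else false) then ((\p.p) true) else false) else (let q = ((\r.r) true) in (let s = 4 in false)))
step 2: [if@0.0] (if (if false then (let v = false in false) else (let w = 0 in false)) then (if (if true then false else false) then ((\p.p) true) else false) else (let q = ((\r.r) true) in (let s = 4 in false)))
step 3: [if@0] (if (let w = 0 in false) then (if (if true then false else false) then ((\p.p) true) else false) else (let q = ((\r.r) true) in (let s = 4 in false)))
step 4: [let@0] (if false then (if (if true then false else false) then ((\p.p) true) else false) else (let q = ((\r.r) true) in (let s = 4 in false)))
step 5: [if@root] (let q = ((\r.r) true) in (let s = 4 in false))
step 6: [let@root] (let s = 4 in false)
step 7: [let@root] false

Answer: false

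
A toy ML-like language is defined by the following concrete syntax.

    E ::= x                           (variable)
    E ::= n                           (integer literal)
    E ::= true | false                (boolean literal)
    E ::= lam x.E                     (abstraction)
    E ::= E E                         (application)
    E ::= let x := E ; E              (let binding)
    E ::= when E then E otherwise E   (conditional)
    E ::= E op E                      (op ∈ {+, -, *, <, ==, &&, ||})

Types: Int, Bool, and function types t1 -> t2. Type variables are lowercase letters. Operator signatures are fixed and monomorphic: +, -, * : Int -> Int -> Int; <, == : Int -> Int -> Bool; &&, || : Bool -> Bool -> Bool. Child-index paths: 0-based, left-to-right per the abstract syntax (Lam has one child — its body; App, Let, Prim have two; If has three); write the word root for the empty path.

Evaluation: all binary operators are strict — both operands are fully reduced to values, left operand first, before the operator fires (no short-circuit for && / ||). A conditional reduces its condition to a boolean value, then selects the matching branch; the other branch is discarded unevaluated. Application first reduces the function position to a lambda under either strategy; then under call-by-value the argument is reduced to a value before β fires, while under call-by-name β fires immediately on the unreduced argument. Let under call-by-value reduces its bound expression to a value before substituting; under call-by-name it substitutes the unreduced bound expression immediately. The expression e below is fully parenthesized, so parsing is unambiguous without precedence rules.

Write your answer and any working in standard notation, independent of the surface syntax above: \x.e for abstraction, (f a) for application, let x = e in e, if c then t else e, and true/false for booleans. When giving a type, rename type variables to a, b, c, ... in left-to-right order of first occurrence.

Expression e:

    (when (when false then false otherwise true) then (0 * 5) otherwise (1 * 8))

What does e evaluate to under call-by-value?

Answer: 0

Derivation:
step 0: (if (if false then false else true) then (0 * 5) else (1 * 8))
step 1: [if@0] (if true then (0 * 5) else (1 * 8))
step 2: [if@root] (0 * 5)
step 3: [delta@root] 0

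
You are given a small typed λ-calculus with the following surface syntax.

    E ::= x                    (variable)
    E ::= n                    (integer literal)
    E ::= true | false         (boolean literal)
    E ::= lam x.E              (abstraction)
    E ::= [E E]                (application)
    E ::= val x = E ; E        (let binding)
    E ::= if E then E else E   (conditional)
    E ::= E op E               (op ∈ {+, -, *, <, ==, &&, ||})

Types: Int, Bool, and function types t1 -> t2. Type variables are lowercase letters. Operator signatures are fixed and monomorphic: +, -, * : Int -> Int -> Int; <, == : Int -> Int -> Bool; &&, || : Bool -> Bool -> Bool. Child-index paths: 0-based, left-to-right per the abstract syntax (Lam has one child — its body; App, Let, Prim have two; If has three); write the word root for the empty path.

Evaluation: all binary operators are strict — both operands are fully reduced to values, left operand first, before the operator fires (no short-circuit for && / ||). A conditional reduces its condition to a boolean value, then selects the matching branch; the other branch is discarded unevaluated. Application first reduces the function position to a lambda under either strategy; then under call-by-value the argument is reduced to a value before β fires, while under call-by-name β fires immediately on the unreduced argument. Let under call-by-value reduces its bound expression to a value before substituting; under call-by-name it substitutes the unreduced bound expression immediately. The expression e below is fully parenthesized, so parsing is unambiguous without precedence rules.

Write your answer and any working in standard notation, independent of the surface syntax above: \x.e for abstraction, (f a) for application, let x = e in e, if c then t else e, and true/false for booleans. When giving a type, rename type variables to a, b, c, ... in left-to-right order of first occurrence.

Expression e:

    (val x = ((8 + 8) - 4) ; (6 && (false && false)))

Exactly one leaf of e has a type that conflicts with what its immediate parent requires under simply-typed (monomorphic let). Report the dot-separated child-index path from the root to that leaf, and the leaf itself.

Working:
  unify Int ~ Int
  unify Int ~ Int
  unify Int ~ Int
  unify Int ~ Int
let x : Int
  unify Int ~ Bool
  FAIL: mismatch Int ~ Bool

Answer: 1.0 : 6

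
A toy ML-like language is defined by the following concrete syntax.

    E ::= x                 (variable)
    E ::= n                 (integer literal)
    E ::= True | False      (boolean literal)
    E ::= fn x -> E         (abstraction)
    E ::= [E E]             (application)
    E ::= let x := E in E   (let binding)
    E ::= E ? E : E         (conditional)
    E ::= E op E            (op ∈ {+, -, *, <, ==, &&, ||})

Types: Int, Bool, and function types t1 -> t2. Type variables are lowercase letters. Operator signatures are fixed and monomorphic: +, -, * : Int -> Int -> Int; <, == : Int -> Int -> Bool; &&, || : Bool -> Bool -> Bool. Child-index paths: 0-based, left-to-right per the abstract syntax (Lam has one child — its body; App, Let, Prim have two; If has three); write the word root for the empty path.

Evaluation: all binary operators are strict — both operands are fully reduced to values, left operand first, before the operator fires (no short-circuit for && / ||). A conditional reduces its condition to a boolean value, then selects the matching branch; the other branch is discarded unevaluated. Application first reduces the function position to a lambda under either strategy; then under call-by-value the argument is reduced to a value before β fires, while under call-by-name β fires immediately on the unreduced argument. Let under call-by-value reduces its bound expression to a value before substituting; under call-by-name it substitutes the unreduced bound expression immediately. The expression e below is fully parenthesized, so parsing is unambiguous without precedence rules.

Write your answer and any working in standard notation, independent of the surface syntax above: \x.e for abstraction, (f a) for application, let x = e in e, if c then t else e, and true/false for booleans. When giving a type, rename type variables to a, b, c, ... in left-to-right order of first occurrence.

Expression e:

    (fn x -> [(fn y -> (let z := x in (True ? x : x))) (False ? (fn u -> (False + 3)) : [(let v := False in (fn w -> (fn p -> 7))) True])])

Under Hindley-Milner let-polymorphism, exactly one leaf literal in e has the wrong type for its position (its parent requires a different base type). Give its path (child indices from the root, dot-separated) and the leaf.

Working:
x : a
let z : a
  unify Bool ~ Bool
x : a
x : a
  unify a ~ a
\y._ : b -> a
  unify Bool ~ Bool
  unify Bool ~ Int
  FAIL: mismatch Bool ~ Int

Answer: 0.1.1.0.0 : false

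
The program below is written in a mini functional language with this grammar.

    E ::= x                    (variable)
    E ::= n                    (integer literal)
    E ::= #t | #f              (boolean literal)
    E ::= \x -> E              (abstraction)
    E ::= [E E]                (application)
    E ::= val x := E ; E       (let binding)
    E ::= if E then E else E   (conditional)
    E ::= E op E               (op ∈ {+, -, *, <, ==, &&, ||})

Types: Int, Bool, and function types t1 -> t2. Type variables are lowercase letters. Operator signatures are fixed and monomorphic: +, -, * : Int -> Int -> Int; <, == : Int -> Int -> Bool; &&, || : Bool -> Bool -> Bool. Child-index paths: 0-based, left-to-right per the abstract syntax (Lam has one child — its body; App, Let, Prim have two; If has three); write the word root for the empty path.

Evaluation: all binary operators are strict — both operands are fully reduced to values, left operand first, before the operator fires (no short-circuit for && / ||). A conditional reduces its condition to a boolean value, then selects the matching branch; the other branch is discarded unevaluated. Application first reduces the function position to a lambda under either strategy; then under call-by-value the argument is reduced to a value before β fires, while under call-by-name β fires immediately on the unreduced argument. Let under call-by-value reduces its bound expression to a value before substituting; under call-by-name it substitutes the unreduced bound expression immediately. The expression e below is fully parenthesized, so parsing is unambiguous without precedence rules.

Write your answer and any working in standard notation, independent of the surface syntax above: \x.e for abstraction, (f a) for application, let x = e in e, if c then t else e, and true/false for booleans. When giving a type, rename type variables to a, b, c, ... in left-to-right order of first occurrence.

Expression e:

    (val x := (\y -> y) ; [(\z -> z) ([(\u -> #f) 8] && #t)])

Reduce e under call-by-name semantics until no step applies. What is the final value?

Answer: false

Working:
step 0: (let x = (\y.y) in ((\z.z) (((\u.false) 8) && true)))
step 1: [let@root] ((\z.z) (((\u.false) 8) && true))
step 2: [beta@root] (((\u.false) 8) && true)
step 3: [beta@0] (false && true)
step 4: [delta@root] false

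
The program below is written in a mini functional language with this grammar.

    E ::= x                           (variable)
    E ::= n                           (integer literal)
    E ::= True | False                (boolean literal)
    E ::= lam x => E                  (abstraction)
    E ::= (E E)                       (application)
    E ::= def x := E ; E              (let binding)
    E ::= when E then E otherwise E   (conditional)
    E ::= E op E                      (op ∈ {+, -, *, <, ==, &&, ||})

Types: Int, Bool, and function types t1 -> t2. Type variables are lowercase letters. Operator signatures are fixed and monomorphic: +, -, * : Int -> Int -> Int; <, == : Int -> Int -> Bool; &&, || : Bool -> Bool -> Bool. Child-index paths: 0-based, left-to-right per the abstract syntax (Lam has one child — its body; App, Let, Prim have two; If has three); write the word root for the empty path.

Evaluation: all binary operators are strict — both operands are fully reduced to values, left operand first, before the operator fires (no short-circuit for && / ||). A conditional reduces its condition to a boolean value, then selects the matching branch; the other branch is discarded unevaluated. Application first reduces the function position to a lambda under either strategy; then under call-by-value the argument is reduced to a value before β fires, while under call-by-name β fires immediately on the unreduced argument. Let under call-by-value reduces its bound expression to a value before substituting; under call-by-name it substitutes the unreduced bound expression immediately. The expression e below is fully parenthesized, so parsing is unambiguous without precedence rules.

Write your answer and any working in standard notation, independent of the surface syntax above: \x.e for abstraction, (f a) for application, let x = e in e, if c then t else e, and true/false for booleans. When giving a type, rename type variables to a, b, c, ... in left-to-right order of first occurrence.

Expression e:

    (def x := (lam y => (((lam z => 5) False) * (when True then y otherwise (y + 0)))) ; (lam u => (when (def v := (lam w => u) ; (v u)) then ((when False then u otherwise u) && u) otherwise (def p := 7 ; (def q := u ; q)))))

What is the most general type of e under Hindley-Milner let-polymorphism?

Answer: Bool -> Bool

Trace:
\z._ : b -> Int
  unify b -> Int ~ Bool -> c
  unify b ~ Bool
  unify Int ~ c
_ _ : Int
  unify Int ~ Int
  unify Bool ~ Bool
y : a
y : a
  unify a ~ Int
  unify Int ~ Int
  unify Int ~ Int
  unify Int ~ Int
\y._ : Int -> Int
let x : Int -> Int
u : d
\w._ : e -> d
let v : forall. e -> d
v : f -> d
u : d
  unify f -> d ~ d -> g
  unify f ~ d
  unify d ~ g
_ _ : g
  unify g ~ Bool
  unify Bool ~ Bool
u : Bool
u : Bool
  unify Bool ~ Bool
  unify Bool ~ Bool
u : Bool
  unify Bool ~ Bool
let p : Int
u : Bool
let q : Bool
q : Bool
  unify Bool ~ Bool
\u._ : Bool -> Bool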